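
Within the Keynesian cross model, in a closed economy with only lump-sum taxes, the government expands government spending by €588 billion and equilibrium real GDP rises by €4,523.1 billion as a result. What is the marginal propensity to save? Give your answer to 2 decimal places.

0.13

Implied spending multiplier k = ΔY/ΔG = 4,523.1/588 ≈ 7.6923.
Since k = 1/(1 − MPC), MPC = 1 − 1/k = 1 − ΔG/ΔY = 1 − 588/4,523.1 ≈ 0.87.
MPS = 1 − MPC = 0.13.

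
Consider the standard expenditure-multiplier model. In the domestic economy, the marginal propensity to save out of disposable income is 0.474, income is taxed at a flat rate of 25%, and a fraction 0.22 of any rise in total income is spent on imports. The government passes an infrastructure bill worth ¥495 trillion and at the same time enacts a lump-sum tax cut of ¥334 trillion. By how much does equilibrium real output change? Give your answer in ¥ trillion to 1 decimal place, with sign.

+¥812.5 trillion

MPC = 1 − MPS = 1 − 0.474 = 0.526.
Expenditure multiplier = 1/(1 − c(1−t) + m) = 1/(1 − 0.526×0.75 + 0.22) = 1/0.8255 ≈ 1.211.
ΔG contributes k·ΔG = (+¥495 trillion) / 0.8255 ≈ +¥599.6 trillion.
ΔT of −¥334 trillion changes first-round spending by −c·ΔT = +¥175.684 trillion, contributing k·(−c·ΔT) = (+¥175.684 trillion) / 0.8255 ≈ +¥212.8 trillion.
Net ΔY = k(ΔG − c·ΔT) = (+¥670.684 trillion) / 0.8255 ≈ +¥812.5 trillion.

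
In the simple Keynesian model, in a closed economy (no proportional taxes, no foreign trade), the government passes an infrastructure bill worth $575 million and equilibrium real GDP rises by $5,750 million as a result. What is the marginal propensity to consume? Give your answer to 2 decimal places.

Implied spending multiplier k = ΔY/ΔG = 5,750/575 = 10.
Since k = 1/(1 − MPC), MPC = 1 − 1/k = 1 − ΔG/ΔY = 1 − 575/5,750 = 0.90.

0.90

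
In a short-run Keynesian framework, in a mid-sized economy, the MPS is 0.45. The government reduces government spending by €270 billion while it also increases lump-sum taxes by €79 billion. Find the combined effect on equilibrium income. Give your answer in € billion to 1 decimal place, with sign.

MPC = 1 − MPS = 1 − 0.45 = 0.55.
Expenditure multiplier = 1/(1 − MPC) = 1/(1 − 0.55) = 1/0.45 ≈ 2.222.
ΔG contributes k·ΔG = (−€270 billion) / 0.45 = −€600 billion.
ΔT of +€79 billion changes first-round spending by −c·ΔT = −€43.45 billion, contributing k·(−c·ΔT) = (−€43.45 billion) / 0.45 ≈ −€96.6 billion.
Net ΔY = k(ΔG − c·ΔT) = (−€313.45 billion) / 0.45 ≈ −€696.6 billion.

−€696.6 billion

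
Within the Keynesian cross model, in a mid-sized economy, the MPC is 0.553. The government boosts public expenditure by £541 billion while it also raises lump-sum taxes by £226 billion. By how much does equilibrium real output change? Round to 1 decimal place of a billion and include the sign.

Expenditure multiplier = 1/(1 − MPC) = 1/(1 − 0.553) = 1/0.447 ≈ 2.237.
ΔG contributes k·ΔG = (+£541 billion) / 0.447 ≈ +£1,210.3 billion.
ΔT of +£226 billion changes first-round spending by −c·ΔT = −£124.978 billion, contributing k·(−c·ΔT) = (−£124.978 billion) / 0.447 ≈ −£279.6 billion.
Net ΔY = k(ΔG − c·ΔT) = (+£416.022 billion) / 0.447 ≈ +£930.7 billion.

+£930.7 billion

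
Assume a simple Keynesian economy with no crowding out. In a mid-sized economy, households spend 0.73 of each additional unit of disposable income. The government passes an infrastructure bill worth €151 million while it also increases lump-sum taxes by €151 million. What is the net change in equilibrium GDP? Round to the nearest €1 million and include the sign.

+€151 million

Expenditure multiplier = 1/(1 − MPC) = 1/(1 − 0.73) = 1/0.27 ≈ 3.704.
ΔG contributes k·ΔG = (+€151 million) / 0.27 ≈ +€559.3 million.
ΔT of +€151 million changes first-round spending by −c·ΔT = −€110.23 million, contributing k·(−c·ΔT) = (−€110.23 million) / 0.27 ≈ −€408.3 million.
With ΔG = ΔT and no other leakages, the balanced-budget multiplier is 1, so ΔY = ΔG = +€151 million.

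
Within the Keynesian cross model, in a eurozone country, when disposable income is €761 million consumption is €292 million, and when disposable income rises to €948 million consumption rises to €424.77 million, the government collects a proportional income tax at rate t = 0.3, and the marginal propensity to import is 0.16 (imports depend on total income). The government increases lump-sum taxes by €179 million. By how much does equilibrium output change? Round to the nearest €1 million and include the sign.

−€192 million

MPC = ΔC/ΔYd = (424.77 − 292)/(948 − 761) = 132.77/187 = 0.71.
A lump-sum tax change of +€179 million shifts disposable income by −€179 million; first-round consumption changes by −c × ΔT = −0.71 × (+€179 million) = −€127.09 million.
Expenditure multiplier = 1/(1 − c(1−t) + m) = 1/(1 − 0.71×0.7 + 0.16) = 1/0.663 ≈ 1.508.
The tax multiplier is −c × k ≈ −1.071, so ΔY = k × (−c·ΔT) = (−€127.09 million) / 0.663 ≈ −€192 million.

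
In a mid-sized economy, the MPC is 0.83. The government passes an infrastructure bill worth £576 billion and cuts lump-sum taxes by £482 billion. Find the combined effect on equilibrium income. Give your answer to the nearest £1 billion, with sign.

+£5,742 billion

Expenditure multiplier = 1/(1 − MPC) = 1/(1 − 0.83) = 1/0.17 ≈ 5.882.
ΔG contributes k·ΔG = (+£576 billion) / 0.17 ≈ +£3,388.2 billion.
ΔT of −£482 billion changes first-round spending by −c·ΔT = +£400.06 billion, contributing k·(−c·ΔT) = (+£400.06 billion) / 0.17 ≈ +£2,353.3 billion.
Net ΔY = k(ΔG − c·ΔT) = (+£976.06 billion) / 0.17 ≈ +£5,742 billion.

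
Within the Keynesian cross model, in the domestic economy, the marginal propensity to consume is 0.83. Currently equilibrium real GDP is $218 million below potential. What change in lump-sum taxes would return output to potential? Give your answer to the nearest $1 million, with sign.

Spending multiplier = 1/(1 − MPC) = 1/(1 − 0.83) = 1/0.17 ≈ 5.882.
Tax multiplier = −c·k = −0.83/0.17 ≈ −4.882. Need ΔY = +$218 million, so ΔT = ΔY/(−c·k) = −(+$218 million) × 0.17 / 0.83 ≈ −$45 million.
The government should cut lump-sum taxes by $45 million.

−$45 million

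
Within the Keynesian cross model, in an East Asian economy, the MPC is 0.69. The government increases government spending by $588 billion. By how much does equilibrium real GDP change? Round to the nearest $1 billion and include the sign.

Expenditure multiplier = 1/(1 − MPC) = 1/(1 − 0.69) = 1/0.31 ≈ 3.226.
ΔY = k × ΔG = (+$588 billion) / 0.31 ≈ +$1,897 billion.

+$1,897 billion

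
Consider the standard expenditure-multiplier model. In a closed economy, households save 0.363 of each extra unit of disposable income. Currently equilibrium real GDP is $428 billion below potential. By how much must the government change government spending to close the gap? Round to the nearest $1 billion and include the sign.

MPC = 1 − MPS = 1 − 0.363 = 0.637.
Spending multiplier = 1/(1 − MPC) = 1/(1 − 0.637) = 1/0.363 ≈ 2.755.
Need ΔY = +$428 billion, so ΔG = ΔY/k = (+$428 billion) × 0.363 ≈ +$155 billion.
The government should increase government spending by $155 billion.

+$155 billion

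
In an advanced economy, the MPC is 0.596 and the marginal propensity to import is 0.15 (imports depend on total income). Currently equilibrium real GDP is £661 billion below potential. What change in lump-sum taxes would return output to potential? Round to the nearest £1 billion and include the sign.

−£614 billion

Spending multiplier = 1/(1 − c + m) = 1/(1 − 0.596 + 0.15) = 1/0.554 ≈ 1.805.
Tax multiplier = −c·k = −0.596/0.554 ≈ −1.076. Need ΔY = +£661 billion, so ΔT = ΔY/(−c·k) = −(+£661 billion) × 0.554 / 0.596 ≈ −£614 billion.
The government should cut lump-sum taxes by £614 billion.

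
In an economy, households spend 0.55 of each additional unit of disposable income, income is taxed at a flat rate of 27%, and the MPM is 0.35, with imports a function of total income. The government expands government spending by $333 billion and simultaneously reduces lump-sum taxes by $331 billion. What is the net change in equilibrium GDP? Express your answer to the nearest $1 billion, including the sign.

Expenditure multiplier = 1/(1 − c(1−t) + m) = 1/(1 − 0.55×0.73 + 0.35) = 1/0.9485 ≈ 1.054.
ΔG contributes k·ΔG = (+$333 billion) / 0.9485 ≈ +$351.1 billion.
ΔT of −$331 billion changes first-round spending by −c·ΔT = +$182.05 billion, contributing k·(−c·ΔT) = (+$182.05 billion) / 0.9485 ≈ +$191.9 billion.
Net ΔY = k(ΔG − c·ΔT) = (+$515.05 billion) / 0.9485 ≈ +$543 billion.

+$543 billion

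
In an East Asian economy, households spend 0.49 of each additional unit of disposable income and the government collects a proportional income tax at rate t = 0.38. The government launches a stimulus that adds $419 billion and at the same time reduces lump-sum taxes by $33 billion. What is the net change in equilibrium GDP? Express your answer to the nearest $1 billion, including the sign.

+$625 billion

Expenditure multiplier = 1/(1 − c(1−t)) = 1/(1 − 0.49×0.62) = 1/0.6962 ≈ 1.436.
ΔG contributes k·ΔG = (+$419 billion) / 0.6962 ≈ +$601.8 billion.
ΔT of −$33 billion changes first-round spending by −c·ΔT = +$16.17 billion, contributing k·(−c·ΔT) = (+$16.17 billion) / 0.6962 ≈ +$23.2 billion.
Net ΔY = k(ΔG − c·ΔT) = (+$435.17 billion) / 0.6962 ≈ +$625 billion.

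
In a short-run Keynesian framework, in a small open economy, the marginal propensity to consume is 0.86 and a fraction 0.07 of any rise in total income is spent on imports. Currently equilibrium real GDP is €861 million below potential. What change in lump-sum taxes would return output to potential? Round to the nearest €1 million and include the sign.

−€210 million

Spending multiplier = 1/(1 − c + m) = 1/(1 − 0.86 + 0.07) = 1/0.21 ≈ 4.762.
Tax multiplier = −c·k = −0.86/0.21 ≈ −4.095. Need ΔY = +€861 million, so ΔT = ΔY/(−c·k) = −(+€861 million) × 0.21 / 0.86 ≈ −€210 million.
The government should cut lump-sum taxes by €210 million.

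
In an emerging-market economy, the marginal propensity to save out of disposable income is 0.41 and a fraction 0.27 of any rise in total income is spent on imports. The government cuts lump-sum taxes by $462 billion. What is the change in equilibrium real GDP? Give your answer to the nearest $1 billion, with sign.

MPC = 1 − MPS = 1 − 0.41 = 0.59.
A lump-sum tax change of −$462 billion shifts disposable income by +$462 billion; first-round consumption changes by −c × ΔT = −0.59 × (−$462 billion) = +$272.58 billion.
Expenditure multiplier = 1/(1 − c + m) = 1/(1 − 0.59 + 0.27) = 1/0.68 ≈ 1.471.
The tax multiplier is −c × k ≈ −0.868, so ΔY = k × (−c·ΔT) = (+$272.58 billion) / 0.68 ≈ +$401 billion.

+$401 billion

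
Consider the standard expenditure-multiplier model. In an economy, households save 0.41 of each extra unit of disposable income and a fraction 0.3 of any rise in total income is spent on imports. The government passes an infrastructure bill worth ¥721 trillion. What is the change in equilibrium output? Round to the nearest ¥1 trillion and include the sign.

+¥1,015 trillion

MPC = 1 − MPS = 1 − 0.41 = 0.59.
Government-spending multiplier = 1/(1 − c + m) = 1/(1 − 0.59 + 0.3) = 1/0.71 ≈ 1.408.
ΔY = k × ΔG = (+¥721 trillion) / 0.71 ≈ +¥1,015 trillion.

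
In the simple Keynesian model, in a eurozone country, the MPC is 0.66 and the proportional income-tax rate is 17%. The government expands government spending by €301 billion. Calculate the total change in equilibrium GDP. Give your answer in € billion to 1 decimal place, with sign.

+€665.6 billion

Government-spending multiplier = 1/(1 − c(1−t)) = 1/(1 − 0.66×0.83) = 1/0.4522 ≈ 2.211.
ΔY = k × ΔG = (+€301 billion) / 0.4522 ≈ +€665.6 billion.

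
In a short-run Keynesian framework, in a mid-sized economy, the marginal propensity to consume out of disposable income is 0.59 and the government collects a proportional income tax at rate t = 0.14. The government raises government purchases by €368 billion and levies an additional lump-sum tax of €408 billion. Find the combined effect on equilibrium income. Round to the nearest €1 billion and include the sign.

+€258 billion

Expenditure multiplier = 1/(1 − c(1−t)) = 1/(1 − 0.59×0.86) = 1/0.4926 ≈ 2.03.
ΔG contributes k·ΔG = (+€368 billion) / 0.4926 ≈ +€747.1 billion.
ΔT of +€408 billion changes first-round spending by −c·ΔT = −€240.72 billion, contributing k·(−c·ΔT) = (−€240.72 billion) / 0.4926 ≈ −€488.7 billion.
Net ΔY = k(ΔG − c·ΔT) = (+€127.28 billion) / 0.4926 ≈ +€258 billion.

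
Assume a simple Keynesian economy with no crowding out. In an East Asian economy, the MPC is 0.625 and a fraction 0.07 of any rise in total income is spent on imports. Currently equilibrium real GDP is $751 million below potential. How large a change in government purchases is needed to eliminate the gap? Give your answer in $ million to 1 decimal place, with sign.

Spending multiplier = 1/(1 − c + m) = 1/(1 − 0.625 + 0.07) = 1/0.445 ≈ 2.247.
Need ΔY = +$751 million, so ΔG = ΔY/k = (+$751 million) × 0.445 ≈ +$334.2 million.
The government should increase government purchases by $334.2 million.

+$334.2 million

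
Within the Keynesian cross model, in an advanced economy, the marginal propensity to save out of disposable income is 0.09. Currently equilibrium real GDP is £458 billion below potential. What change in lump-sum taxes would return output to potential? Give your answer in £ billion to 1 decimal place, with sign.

MPC = 1 − MPS = 1 − 0.09 = 0.91.
Spending multiplier = 1/(1 − MPC) = 1/(1 − 0.91) = 1/0.09 ≈ 11.111.
Tax multiplier = −c·k = −0.91/0.09 ≈ −10.111. Need ΔY = +£458 billion, so ΔT = ΔY/(−c·k) = −(+£458 billion) × 0.09 / 0.91 ≈ −£45.3 billion.
The government should cut lump-sum taxes by £45.3 billion.

−£45.3 billion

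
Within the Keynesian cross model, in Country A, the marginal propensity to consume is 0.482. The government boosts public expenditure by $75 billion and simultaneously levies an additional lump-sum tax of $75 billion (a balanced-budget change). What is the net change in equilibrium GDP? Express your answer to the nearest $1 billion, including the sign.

+$75 billion

Expenditure multiplier = 1/(1 − MPC) = 1/(1 − 0.482) = 1/0.518 ≈ 1.931.
ΔG contributes k·ΔG = (+$75 billion) / 0.518 ≈ +$144.8 billion.
ΔT of +$75 billion changes first-round spending by −c·ΔT = −$36.15 billion, contributing k·(−c·ΔT) = (−$36.15 billion) / 0.518 ≈ −$69.8 billion.
With ΔG = ΔT and no other leakages, the balanced-budget multiplier is 1, so ΔY = ΔG = +$75 billion.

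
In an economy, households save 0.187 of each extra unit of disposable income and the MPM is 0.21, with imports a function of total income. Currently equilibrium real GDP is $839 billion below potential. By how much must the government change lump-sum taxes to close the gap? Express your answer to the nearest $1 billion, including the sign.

MPC = 1 − MPS = 1 − 0.187 = 0.813.
Spending multiplier = 1/(1 − c + m) = 1/(1 − 0.813 + 0.21) = 1/0.397 ≈ 2.519.
Tax multiplier = −c·k = −0.813/0.397 ≈ −2.048. Need ΔY = +$839 billion, so ΔT = ΔY/(−c·k) = −(+$839 billion) × 0.397 / 0.813 ≈ −$410 billion.
The government should cut lump-sum taxes by $410 billion.

−$410 billion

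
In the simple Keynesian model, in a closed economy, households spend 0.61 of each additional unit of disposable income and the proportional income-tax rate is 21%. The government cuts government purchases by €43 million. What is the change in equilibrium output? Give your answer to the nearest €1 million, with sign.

Expenditure multiplier = 1/(1 − c(1−t)) = 1/(1 − 0.61×0.79) = 1/0.5181 ≈ 1.93.
ΔY = k × ΔG = (−€43 million) / 0.5181 ≈ −€83 million.

−€83 million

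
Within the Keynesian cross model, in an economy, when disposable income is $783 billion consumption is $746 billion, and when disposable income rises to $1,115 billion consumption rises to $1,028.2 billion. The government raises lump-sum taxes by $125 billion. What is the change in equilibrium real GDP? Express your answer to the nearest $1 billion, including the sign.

−$708 billion

MPC = ΔC/ΔYd = (1,028.2 − 746)/(1,115 − 783) = 282.2/332 = 0.85.
A lump-sum tax change of +$125 billion shifts disposable income by −$125 billion; first-round consumption changes by −c × ΔT = −0.85 × (+$125 billion) = −$106.25 billion.
Expenditure multiplier = 1/(1 − MPC) = 1/(1 − 0.85) = 1/0.15 ≈ 6.667.
The tax multiplier is −c × k ≈ −5.667, so ΔY = k × (−c·ΔT) = (−$106.25 billion) / 0.15 ≈ −$708 billion.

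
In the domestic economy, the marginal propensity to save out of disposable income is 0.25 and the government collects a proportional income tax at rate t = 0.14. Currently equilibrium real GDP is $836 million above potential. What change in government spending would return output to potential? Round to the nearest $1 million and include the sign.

−$297 million

MPC = 1 − MPS = 1 − 0.25 = 0.75.
Spending multiplier = 1/(1 − c(1−t)) = 1/(1 − 0.75×0.86) = 1/0.355 ≈ 2.817.
Need ΔY = −$836 million, so ΔG = ΔY/k = (−$836 million) × 0.355 ≈ −$297 million.
The government should cut government spending by $297 million.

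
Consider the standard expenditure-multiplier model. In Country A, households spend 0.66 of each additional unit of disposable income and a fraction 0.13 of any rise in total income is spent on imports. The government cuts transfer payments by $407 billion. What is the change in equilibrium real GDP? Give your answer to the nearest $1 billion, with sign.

−$572 billion

The transfer change shifts disposable income by −$407 billion, so first-round consumption changes by c·ΔTR = 0.66 × (−$407 billion) = −$268.62 billion.
Expenditure multiplier = 1/(1 − c + m) = 1/(1 − 0.66 + 0.13) = 1/0.47 ≈ 2.128.
The transfer multiplier is c × k ≈ 1.404, so ΔY = k × (c·ΔTR) = (−$268.62 billion) / 0.47 ≈ −$572 billion.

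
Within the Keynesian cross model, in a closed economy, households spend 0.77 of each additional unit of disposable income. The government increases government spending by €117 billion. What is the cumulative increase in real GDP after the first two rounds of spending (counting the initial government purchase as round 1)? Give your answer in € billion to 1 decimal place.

Round 1 adds ΔG = €117 billion; each later round is MPC = 0.77 times the previous.
After 2 rounds: 117 + 90.09 = ΔG·(1 − c^2)/(1 − c) = 117 × (1 − 0.5929)/0.23 ≈ €207.1 billion.

€207.1 billion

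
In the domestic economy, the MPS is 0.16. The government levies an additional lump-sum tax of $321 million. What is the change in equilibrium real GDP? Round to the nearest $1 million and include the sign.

MPC = 1 − MPS = 1 − 0.16 = 0.84.
A lump-sum tax change of +$321 million shifts disposable income by −$321 million; first-round consumption changes by −c × ΔT = −0.84 × (+$321 million) = −$269.64 million.
Expenditure multiplier = 1/(1 − MPC) = 1/(1 − 0.84) = 1/0.16 = 6.25.
The tax multiplier is −c × k = −5.25, so ΔY = k × (−c·ΔT) = (−$269.64 million) / 0.16 ≈ −$1,685 million.

−$1,685 million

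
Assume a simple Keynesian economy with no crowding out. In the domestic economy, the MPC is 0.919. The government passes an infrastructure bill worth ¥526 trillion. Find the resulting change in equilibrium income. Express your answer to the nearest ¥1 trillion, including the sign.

+¥6,494 trillion

Government-spending multiplier = 1/(1 − MPC) = 1/(1 − 0.919) = 1/0.081 ≈ 12.346.
ΔY = k × ΔG = (+¥526 trillion) / 0.081 ≈ +¥6,494 trillion.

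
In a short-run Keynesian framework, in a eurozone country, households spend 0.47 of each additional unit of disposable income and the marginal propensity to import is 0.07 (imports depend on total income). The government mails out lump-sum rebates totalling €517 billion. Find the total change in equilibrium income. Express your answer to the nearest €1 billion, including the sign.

+€405 billion

A lump-sum tax change of −€517 billion shifts disposable income by +€517 billion; first-round consumption changes by −c × ΔT = −0.47 × (−€517 billion) = +€242.99 billion.
Expenditure multiplier = 1/(1 − c + m) = 1/(1 − 0.47 + 0.07) = 1/0.6 ≈ 1.667.
The tax multiplier is −c × k ≈ −0.783, so ΔY = k × (−c·ΔT) = (+€242.99 billion) / 0.6 ≈ +€405 billion.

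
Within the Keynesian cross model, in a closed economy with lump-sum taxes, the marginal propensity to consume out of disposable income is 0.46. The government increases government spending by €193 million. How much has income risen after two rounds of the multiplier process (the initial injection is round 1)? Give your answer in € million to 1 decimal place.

Round 1 adds ΔG = €193 million; each later round is MPC = 0.46 times the previous.
After 2 rounds: 193 + 88.78 = ΔG·(1 − c^2)/(1 − c) = 193 × (1 − 0.2116)/0.54 ≈ €281.8 million.

€281.8 million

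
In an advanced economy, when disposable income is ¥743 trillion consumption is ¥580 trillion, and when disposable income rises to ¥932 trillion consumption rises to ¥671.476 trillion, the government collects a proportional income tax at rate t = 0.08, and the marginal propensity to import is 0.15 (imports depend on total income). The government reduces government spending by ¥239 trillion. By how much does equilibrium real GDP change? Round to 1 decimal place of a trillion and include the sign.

−¥339.1 trillion

MPC = ΔC/ΔYd = (671.476 − 580)/(932 − 743) = 91.476/189 = 0.484.
Government-spending multiplier = 1/(1 − c(1−t) + m) = 1/(1 − 0.484×0.92 + 0.15) = 1/0.70472 ≈ 1.419.
ΔY = k × ΔG = (−¥239 trillion) / 0.70472 ≈ −¥339.1 trillion.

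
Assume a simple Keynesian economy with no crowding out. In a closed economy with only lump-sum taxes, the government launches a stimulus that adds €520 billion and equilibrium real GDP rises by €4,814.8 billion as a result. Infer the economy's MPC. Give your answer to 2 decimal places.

0.89

Implied spending multiplier k = ΔY/ΔG = 4,814.8/520 ≈ 9.2592.
Since k = 1/(1 − MPC), MPC = 1 − 1/k = 1 − ΔG/ΔY = 1 − 520/4,814.8 ≈ 0.89.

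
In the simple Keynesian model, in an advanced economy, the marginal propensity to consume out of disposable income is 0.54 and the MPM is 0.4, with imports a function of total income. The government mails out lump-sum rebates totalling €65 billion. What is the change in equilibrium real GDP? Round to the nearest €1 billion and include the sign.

A lump-sum tax change of −€65 billion shifts disposable income by +€65 billion; first-round consumption changes by −c × ΔT = −0.54 × (−€65 billion) = +€35.1 billion.
Expenditure multiplier = 1/(1 − c + m) = 1/(1 − 0.54 + 0.4) = 1/0.86 ≈ 1.163.
The tax multiplier is −c × k ≈ −0.628, so ΔY = k × (−c·ΔT) = (+€35.1 billion) / 0.86 ≈ +€41 billion.

+€41 billion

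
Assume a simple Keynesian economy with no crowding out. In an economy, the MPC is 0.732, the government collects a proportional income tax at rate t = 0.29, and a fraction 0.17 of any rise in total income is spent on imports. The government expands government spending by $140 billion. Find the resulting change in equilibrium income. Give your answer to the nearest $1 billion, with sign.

Government-spending multiplier = 1/(1 − c(1−t) + m) = 1/(1 − 0.732×0.71 + 0.17) = 1/0.65028 ≈ 1.538.
ΔY = k × ΔG = (+$140 billion) / 0.65028 ≈ +$215 billion.

+$215 billion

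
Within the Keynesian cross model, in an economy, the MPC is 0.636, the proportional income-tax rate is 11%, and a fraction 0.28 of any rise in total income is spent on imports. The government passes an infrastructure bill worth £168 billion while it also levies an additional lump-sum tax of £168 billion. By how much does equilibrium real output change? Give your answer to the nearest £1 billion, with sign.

+£86 billion

Expenditure multiplier = 1/(1 − c(1−t) + m) = 1/(1 − 0.636×0.89 + 0.28) = 1/0.71396 ≈ 1.401.
ΔG contributes k·ΔG = (+£168 billion) / 0.71396 ≈ +£235.3 billion.
ΔT of +£168 billion changes first-round spending by −c·ΔT = −£106.848 billion, contributing k·(−c·ΔT) = (−£106.848 billion) / 0.71396 ≈ −£149.7 billion.
Net ΔY = k(ΔG − c·ΔT) = (+£61.152 billion) / 0.71396 ≈ +£86 billion.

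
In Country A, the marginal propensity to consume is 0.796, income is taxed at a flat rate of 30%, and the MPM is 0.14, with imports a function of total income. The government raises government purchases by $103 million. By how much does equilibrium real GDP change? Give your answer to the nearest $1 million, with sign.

+$177 million

Spending multiplier = 1/(1 − c(1−t) + m) = 1/(1 − 0.796×0.7 + 0.14) = 1/0.5828 ≈ 1.716.
ΔY = k × ΔG = (+$103 million) / 0.5828 ≈ +$177 million.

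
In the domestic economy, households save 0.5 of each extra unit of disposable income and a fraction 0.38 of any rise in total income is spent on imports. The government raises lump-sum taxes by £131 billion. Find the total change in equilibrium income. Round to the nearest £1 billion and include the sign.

MPC = 1 − MPS = 1 − 0.5 = 0.5.
A lump-sum tax change of +£131 billion shifts disposable income by −£131 billion; first-round consumption changes by −c × ΔT = −0.5 × (+£131 billion) = −£65.5 billion.
Expenditure multiplier = 1/(1 − c + m) = 1/(1 − 0.5 + 0.38) = 1/0.88 ≈ 1.136.
The tax multiplier is −c × k ≈ −0.568, so ΔY = k × (−c·ΔT) = (−£65.5 billion) / 0.88 ≈ −£74 billion.

−£74 billion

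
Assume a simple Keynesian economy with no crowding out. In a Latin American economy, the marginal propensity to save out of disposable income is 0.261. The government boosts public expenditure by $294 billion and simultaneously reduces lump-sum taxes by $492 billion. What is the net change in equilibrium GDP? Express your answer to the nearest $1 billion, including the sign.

MPC = 1 − MPS = 1 − 0.261 = 0.739.
Expenditure multiplier = 1/(1 − MPC) = 1/(1 − 0.739) = 1/0.261 ≈ 3.831.
ΔG contributes k·ΔG = (+$294 billion) / 0.261 ≈ +$1,126.4 billion.
ΔT of −$492 billion changes first-round spending by −c·ΔT = +$363.588 billion, contributing k·(−c·ΔT) = (+$363.588 billion) / 0.261 ≈ +$1,393.1 billion.
Net ΔY = k(ΔG − c·ΔT) = (+$657.588 billion) / 0.261 ≈ +$2,519 billion.

+$2,519 billion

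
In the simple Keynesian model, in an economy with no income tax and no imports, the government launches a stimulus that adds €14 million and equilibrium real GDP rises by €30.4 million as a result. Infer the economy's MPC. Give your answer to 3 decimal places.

0.539

Implied spending multiplier k = ΔY/ΔG = 30.4/14 ≈ 2.1714.
Since k = 1/(1 − MPC), MPC = 1 − 1/k = 1 − ΔG/ΔY = 1 − 14/30.4 ≈ 0.539.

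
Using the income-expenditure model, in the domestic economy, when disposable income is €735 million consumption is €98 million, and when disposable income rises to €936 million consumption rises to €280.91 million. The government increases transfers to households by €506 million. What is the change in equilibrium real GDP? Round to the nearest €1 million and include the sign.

+€5,116 million

MPC = ΔC/ΔYd = (280.91 − 98)/(936 − 735) = 182.91/201 = 0.91.
The transfer change shifts disposable income by +€506 million, so first-round consumption changes by c·ΔTR = 0.91 × (+€506 million) = +€460.46 million.
Expenditure multiplier = 1/(1 − MPC) = 1/(1 − 0.91) = 1/0.09 ≈ 11.111.
The transfer multiplier is c × k ≈ 10.111, so ΔY = k × (c·ΔTR) = (+€460.46 million) / 0.09 ≈ +€5,116 million.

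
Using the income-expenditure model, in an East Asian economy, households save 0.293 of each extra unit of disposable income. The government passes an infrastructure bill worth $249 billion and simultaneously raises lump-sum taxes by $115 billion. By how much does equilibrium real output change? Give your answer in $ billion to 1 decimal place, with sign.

MPC = 1 − MPS = 1 − 0.293 = 0.707.
Expenditure multiplier = 1/(1 − MPC) = 1/(1 − 0.707) = 1/0.293 ≈ 3.413.
ΔG contributes k·ΔG = (+$249 billion) / 0.293 ≈ +$849.8 billion.
ΔT of +$115 billion changes first-round spending by −c·ΔT = −$81.305 billion, contributing k·(−c·ΔT) = (−$81.305 billion) / 0.293 ≈ −$277.5 billion.
Net ΔY = k(ΔG − c·ΔT) = (+$167.695 billion) / 0.293 ≈ +$572.3 billion.

+$572.3 billion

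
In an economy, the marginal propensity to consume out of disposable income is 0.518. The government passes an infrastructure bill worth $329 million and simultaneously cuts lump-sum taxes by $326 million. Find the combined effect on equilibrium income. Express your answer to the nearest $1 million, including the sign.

+$1,033 million

Expenditure multiplier = 1/(1 − MPC) = 1/(1 − 0.518) = 1/0.482 ≈ 2.075.
ΔG contributes k·ΔG = (+$329 million) / 0.482 ≈ +$682.6 million.
ΔT of −$326 million changes first-round spending by −c·ΔT = +$168.868 million, contributing k·(−c·ΔT) = (+$168.868 million) / 0.482 ≈ +$350.3 million.
Net ΔY = k(ΔG − c·ΔT) = (+$497.868 million) / 0.482 ≈ +$1,033 million.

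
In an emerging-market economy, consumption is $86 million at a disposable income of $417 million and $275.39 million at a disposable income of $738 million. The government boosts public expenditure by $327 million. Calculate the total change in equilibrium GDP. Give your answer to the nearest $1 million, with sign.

+$798 million

MPC = ΔC/ΔYd = (275.39 − 86)/(738 − 417) = 189.39/321 = 0.59.
Expenditure multiplier = 1/(1 − MPC) = 1/(1 − 0.59) = 1/0.41 ≈ 2.439.
ΔY = k × ΔG = (+$327 million) / 0.41 ≈ +$798 million.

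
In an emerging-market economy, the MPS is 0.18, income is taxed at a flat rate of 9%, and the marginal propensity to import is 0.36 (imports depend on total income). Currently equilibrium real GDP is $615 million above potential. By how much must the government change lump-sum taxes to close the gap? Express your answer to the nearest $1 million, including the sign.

MPC = 1 − MPS = 1 − 0.18 = 0.82.
Spending multiplier = 1/(1 − c(1−t) + m) = 1/(1 − 0.82×0.91 + 0.36) = 1/0.6138 ≈ 1.629.
Tax multiplier = −c·k = −0.82/0.6138 ≈ −1.336. Need ΔY = −$615 million, so ΔT = ΔY/(−c·k) = −(−$615 million) × 0.6138 / 0.82 ≈ +$460 million.
The government should raise lump-sum taxes by $460 million.

+$460 million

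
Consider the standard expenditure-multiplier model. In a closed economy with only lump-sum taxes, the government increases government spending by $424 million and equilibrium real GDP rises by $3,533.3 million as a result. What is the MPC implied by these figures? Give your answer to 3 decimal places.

Implied spending multiplier k = ΔY/ΔG = 3,533.3/424 ≈ 8.3333.
Since k = 1/(1 − MPC), MPC = 1 − 1/k = 1 − ΔG/ΔY = 1 − 424/3,533.3 ≈ 0.880.

0.880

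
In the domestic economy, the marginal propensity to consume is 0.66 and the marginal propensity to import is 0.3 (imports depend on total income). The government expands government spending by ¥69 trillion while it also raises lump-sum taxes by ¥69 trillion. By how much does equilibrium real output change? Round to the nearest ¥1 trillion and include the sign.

+¥37 trillion

Expenditure multiplier = 1/(1 − c + m) = 1/(1 − 0.66 + 0.3) = 1/0.64 ≈ 1.563.
ΔG contributes k·ΔG = (+¥69 trillion) / 0.64 ≈ +¥107.8 trillion.
ΔT of +¥69 trillion changes first-round spending by −c·ΔT = −¥45.54 trillion, contributing k·(−c·ΔT) = (−¥45.54 trillion) / 0.64 ≈ −¥71.2 trillion.
Net ΔY = k(ΔG − c·ΔT) = (+¥23.46 trillion) / 0.64 ≈ +¥37 trillion.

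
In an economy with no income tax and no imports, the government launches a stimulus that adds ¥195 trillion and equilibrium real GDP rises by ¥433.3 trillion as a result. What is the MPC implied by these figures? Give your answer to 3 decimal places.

0.550

Implied spending multiplier k = ΔY/ΔG = 433.3/195 ≈ 2.2221.
Since k = 1/(1 − MPC), MPC = 1 − 1/k = 1 − ΔG/ΔY = 1 − 195/433.3 ≈ 0.550.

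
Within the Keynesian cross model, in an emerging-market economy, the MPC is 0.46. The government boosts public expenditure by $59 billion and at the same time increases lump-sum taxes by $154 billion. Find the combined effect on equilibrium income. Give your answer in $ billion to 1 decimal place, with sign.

−$21.9 billion

Expenditure multiplier = 1/(1 − MPC) = 1/(1 − 0.46) = 1/0.54 ≈ 1.852.
ΔG contributes k·ΔG = (+$59 billion) / 0.54 ≈ +$109.3 billion.
ΔT of +$154 billion changes first-round spending by −c·ΔT = −$70.84 billion, contributing k·(−c·ΔT) = (−$70.84 billion) / 0.54 ≈ −$131.2 billion.
Net ΔY = k(ΔG − c·ΔT) = (−$11.84 billion) / 0.54 ≈ −$21.9 billion.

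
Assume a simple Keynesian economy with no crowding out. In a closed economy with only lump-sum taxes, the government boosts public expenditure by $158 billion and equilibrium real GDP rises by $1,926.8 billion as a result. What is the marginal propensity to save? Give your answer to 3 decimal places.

Implied spending multiplier k = ΔY/ΔG = 1,926.8/158 ≈ 12.1949.
Since k = 1/(1 − MPC), MPC = 1 − 1/k = 1 − ΔG/ΔY = 1 − 158/1,926.8 ≈ 0.918.
MPS = 1 − MPC = 0.082.

0.082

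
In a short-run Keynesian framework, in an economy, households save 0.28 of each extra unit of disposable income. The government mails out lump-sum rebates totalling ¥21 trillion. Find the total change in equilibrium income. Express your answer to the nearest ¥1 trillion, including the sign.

+¥54 trillion

MPC = 1 − MPS = 1 − 0.28 = 0.72.
A lump-sum tax change of −¥21 trillion shifts disposable income by +¥21 trillion; first-round consumption changes by −c × ΔT = −0.72 × (−¥21 trillion) = +¥15.12 trillion.
Expenditure multiplier = 1/(1 − MPC) = 1/(1 − 0.72) = 1/0.28 ≈ 3.571.
The tax multiplier is −c × k ≈ −2.571, so ΔY = k × (−c·ΔT) = (+¥15.12 trillion) / 0.28 = +¥54 trillion.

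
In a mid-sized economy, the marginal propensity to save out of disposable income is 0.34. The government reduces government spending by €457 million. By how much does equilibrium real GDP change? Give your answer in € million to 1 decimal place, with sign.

−€1,344.1 million

MPC = 1 − MPS = 1 − 0.34 = 0.66.
Spending multiplier = 1/(1 − MPC) = 1/(1 − 0.66) = 1/0.34 ≈ 2.941.
ΔY = k × ΔG = (−€457 million) / 0.34 ≈ −€1,344.1 million.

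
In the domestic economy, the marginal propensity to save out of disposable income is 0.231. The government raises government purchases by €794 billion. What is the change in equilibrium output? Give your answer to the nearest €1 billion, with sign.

+€3,437 billion

MPC = 1 − MPS = 1 − 0.231 = 0.769.
Government-spending multiplier = 1/(1 − MPC) = 1/(1 − 0.769) = 1/0.231 ≈ 4.329.
ΔY = k × ΔG = (+€794 billion) / 0.231 ≈ +€3,437 billion.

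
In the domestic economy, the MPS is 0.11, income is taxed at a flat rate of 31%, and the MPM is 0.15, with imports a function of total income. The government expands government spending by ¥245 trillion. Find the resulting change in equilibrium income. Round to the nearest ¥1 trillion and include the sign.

MPC = 1 − MPS = 1 − 0.11 = 0.89.
Expenditure multiplier = 1/(1 − c(1−t) + m) = 1/(1 − 0.89×0.69 + 0.15) = 1/0.5359 ≈ 1.866.
ΔY = k × ΔG = (+¥245 trillion) / 0.5359 ≈ +¥457 trillion.

+¥457 trillion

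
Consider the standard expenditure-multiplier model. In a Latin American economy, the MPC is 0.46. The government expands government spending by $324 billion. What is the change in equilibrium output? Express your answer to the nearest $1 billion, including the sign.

Government-spending multiplier = 1/(1 − MPC) = 1/(1 − 0.46) = 1/0.54 ≈ 1.852.
ΔY = k × ΔG = (+$324 billion) / 0.54 = +$600 billion.

+$600 billion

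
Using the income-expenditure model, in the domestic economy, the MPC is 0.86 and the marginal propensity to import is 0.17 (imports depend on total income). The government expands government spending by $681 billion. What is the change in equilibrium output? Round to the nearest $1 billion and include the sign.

+$2,197 billion

Spending multiplier = 1/(1 − c + m) = 1/(1 − 0.86 + 0.17) = 1/0.31 ≈ 3.226.
ΔY = k × ΔG = (+$681 billion) / 0.31 ≈ +$2,197 billion.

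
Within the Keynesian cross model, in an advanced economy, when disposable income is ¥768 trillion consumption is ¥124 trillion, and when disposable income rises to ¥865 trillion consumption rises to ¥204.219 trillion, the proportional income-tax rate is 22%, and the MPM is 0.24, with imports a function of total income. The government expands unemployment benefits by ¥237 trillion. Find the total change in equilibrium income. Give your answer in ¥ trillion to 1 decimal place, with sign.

+¥329.4 trillion

MPC = ΔC/ΔYd = (204.219 − 124)/(865 − 768) = 80.219/97 = 0.827.
The transfer change shifts disposable income by +¥237 trillion, so first-round consumption changes by c·ΔTR = 0.827 × (+¥237 trillion) = +¥195.999 trillion.
Expenditure multiplier = 1/(1 − c(1−t) + m) = 1/(1 − 0.827×0.78 + 0.24) = 1/0.59494 ≈ 1.681.
The transfer multiplier is c × k ≈ 1.39, so ΔY = k × (c·ΔTR) = (+¥195.999 trillion) / 0.59494 ≈ +¥329.4 trillion.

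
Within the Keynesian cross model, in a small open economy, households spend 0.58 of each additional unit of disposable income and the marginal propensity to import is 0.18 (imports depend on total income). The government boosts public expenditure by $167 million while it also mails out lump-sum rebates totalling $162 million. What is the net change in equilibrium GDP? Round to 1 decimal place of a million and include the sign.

+$434.9 million

Expenditure multiplier = 1/(1 − c + m) = 1/(1 − 0.58 + 0.18) = 1/0.6 ≈ 1.667.
ΔG contributes k·ΔG = (+$167 million) / 0.6 ≈ +$278.3 million.
ΔT of −$162 million changes first-round spending by −c·ΔT = +$93.96 million, contributing k·(−c·ΔT) = (+$93.96 million) / 0.6 = +$156.6 million.
Net ΔY = k(ΔG − c·ΔT) = (+$260.96 million) / 0.6 ≈ +$434.9 million.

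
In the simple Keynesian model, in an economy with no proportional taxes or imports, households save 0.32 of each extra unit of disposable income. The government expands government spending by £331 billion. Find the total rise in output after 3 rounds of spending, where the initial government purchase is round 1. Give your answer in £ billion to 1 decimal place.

MPC = 1 − MPS = 1 − 0.32 = 0.68.
Round 1 adds ΔG = £331 billion; each later round is MPC = 0.68 times the previous.
After 3 rounds: 331 + 225.08 + 153.0544 = ΔG·(1 − c^3)/(1 − c) = 331 × (1 − 0.314432)/0.32 ≈ £709.1 billion.

£709.1 billion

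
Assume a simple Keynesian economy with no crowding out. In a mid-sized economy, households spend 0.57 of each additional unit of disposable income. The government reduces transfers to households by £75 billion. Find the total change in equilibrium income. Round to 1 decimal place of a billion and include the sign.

The transfer change shifts disposable income by −£75 billion, so first-round consumption changes by c·ΔTR = 0.57 × (−£75 billion) = −£42.75 billion.
Expenditure multiplier = 1/(1 − MPC) = 1/(1 − 0.57) = 1/0.43 ≈ 2.326.
The transfer multiplier is c × k ≈ 1.326, so ΔY = k × (c·ΔTR) = (−£42.75 billion) / 0.43 ≈ −£99.4 billion.

−£99.4 billion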